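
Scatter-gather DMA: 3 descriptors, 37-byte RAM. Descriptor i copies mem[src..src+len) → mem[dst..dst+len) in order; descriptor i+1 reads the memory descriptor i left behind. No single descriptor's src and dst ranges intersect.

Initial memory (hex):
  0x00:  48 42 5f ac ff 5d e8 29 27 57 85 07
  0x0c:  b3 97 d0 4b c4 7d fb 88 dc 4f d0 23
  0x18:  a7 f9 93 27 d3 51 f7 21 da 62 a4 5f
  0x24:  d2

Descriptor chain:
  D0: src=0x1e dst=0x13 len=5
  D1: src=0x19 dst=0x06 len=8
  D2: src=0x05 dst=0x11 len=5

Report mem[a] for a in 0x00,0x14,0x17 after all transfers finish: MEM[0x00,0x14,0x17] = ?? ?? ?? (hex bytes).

MEM[0x00,0x14,0x17] = 48 27 a4

#0 dst[0x13+5] := {0xf7,0x21,0xda,0x62,0xa4}
#1 dst[0x06+8] := {0xf9,0x93,0x27,0xd3,0x51,0xf7,0x21,0xda}
#2 dst[0x11+5] := {0x5d,0xf9,0x93,0x27,0xd3}
query mem[0x00]=0x48, mem[0x14]=0x27, mem[0x17]=0xa4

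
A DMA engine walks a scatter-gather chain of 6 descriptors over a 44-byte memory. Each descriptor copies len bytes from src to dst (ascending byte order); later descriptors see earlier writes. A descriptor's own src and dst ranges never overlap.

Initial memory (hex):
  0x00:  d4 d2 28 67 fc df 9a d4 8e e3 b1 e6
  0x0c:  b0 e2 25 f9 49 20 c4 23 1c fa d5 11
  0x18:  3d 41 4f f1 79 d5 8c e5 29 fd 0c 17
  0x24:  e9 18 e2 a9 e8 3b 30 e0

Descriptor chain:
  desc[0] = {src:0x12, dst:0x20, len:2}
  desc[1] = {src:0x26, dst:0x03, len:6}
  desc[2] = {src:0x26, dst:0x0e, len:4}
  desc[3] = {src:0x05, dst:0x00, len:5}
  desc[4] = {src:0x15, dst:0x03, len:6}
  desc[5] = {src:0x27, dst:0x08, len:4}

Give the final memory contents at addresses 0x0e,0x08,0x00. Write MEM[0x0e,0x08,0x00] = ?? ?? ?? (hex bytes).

  after D0: wrote 2B at 0x20 = c423
  after D1: wrote 6B at 0x03 = e2a9e83b30e0
  after D2: wrote 4B at 0x0e = e2a9e83b
  after D3: wrote 5B at 0x00 = e83b30e0e3
  after D4: wrote 6B at 0x03 = fad5113d414f
  after D5: wrote 4B at 0x08 = a9e83b30
query mem[0x0e]=0xe2, mem[0x08]=0xa9, mem[0x00]=0xe8

MEM[0x0e,0x08,0x00] = e2 a9 e8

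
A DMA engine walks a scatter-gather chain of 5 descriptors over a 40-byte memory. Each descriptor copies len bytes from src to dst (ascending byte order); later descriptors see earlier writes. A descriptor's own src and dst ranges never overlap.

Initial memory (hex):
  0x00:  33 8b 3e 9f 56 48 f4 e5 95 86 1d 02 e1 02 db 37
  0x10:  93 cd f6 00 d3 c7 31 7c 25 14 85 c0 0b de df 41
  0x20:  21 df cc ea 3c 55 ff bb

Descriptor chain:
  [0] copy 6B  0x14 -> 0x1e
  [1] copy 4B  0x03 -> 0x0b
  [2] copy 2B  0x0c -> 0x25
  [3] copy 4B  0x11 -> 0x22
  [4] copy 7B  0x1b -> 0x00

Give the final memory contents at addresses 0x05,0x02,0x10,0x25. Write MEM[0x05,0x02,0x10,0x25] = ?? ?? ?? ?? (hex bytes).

MEM[0x05,0x02,0x10,0x25] = 31 de 93 d3

#0 dst[0x1e+6] := {0xd3,0xc7,0x31,0x7c,0x25,0x14}
#1 dst[0x0b+4] := {0x9f,0x56,0x48,0xf4}
#2 dst[0x25+2] := {0x56,0x48}
#3 dst[0x22+4] := {0xcd,0xf6,0x00,0xd3}
#4 dst[0x00+7] := {0xc0,0x0b,0xde,0xd3,0xc7,0x31,0x7c}
query mem[0x05]=0x31, mem[0x02]=0xde, mem[0x10]=0x93, mem[0x25]=0xd3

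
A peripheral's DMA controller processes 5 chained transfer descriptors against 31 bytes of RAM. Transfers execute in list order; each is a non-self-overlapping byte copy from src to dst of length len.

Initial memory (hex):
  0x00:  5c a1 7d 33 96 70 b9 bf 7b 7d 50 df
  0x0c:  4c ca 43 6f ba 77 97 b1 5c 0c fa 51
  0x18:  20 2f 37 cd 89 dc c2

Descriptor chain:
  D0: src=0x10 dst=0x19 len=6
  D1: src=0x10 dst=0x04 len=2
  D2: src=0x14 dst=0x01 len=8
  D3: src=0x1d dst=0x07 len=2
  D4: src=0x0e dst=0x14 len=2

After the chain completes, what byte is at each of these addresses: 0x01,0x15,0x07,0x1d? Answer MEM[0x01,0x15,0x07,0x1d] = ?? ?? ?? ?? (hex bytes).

MEM[0x01,0x15,0x07,0x1d] = 5c 6f 5c 5c

D0: mem[0x19..0x1e] <- [ba 77 97 b1 5c 0c]
D1: mem[0x04..0x05] <- [ba 77]
D2: mem[0x01..0x08] <- [5c 0c fa 51 20 ba 77 97]
D3: mem[0x07..0x08] <- [5c 0c]
D4: mem[0x14..0x15] <- [43 6f]
query mem[0x01]=0x5c, mem[0x15]=0x6f, mem[0x07]=0x5c, mem[0x1d]=0x5c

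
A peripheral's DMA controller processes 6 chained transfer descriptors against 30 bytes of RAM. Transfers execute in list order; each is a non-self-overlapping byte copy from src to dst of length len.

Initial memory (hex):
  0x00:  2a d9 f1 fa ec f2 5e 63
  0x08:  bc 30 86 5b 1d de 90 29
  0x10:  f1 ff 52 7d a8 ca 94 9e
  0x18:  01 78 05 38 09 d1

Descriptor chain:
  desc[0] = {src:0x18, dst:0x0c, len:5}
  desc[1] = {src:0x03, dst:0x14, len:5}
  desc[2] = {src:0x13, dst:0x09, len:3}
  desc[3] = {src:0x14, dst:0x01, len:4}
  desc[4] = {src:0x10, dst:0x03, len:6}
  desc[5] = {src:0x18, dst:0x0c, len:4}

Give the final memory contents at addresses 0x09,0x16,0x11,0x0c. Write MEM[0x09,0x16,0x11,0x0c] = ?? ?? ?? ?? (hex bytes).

MEM[0x09,0x16,0x11,0x0c] = 7d f2 ff 63

  after D0: wrote 5B at 0x0c = 0178053809
  after D1: wrote 5B at 0x14 = faecf25e63
  after D2: wrote 3B at 0x09 = 7dfaec
  after D3: wrote 4B at 0x01 = faecf25e
  after D4: wrote 6B at 0x03 = 09ff527dfaec
  after D5: wrote 4B at 0x0c = 63780538
query mem[0x09]=0x7d, mem[0x16]=0xf2, mem[0x11]=0xff, mem[0x0c]=0x63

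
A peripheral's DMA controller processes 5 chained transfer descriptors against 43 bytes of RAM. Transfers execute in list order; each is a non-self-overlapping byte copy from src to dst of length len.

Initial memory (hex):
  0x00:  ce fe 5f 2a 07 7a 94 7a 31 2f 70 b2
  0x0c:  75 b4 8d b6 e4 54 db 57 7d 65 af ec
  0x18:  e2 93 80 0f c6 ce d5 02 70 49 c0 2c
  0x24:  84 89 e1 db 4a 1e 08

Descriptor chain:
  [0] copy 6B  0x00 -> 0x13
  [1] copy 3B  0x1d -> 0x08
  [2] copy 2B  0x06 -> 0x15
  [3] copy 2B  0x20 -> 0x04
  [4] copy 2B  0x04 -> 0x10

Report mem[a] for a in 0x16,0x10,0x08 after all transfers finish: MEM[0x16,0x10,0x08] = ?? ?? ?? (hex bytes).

#0 dst[0x13+6] := {0xce,0xfe,0x5f,0x2a,0x07,0x7a}
#1 dst[0x08+3] := {0xce,0xd5,0x02}
#2 dst[0x15+2] := {0x94,0x7a}
#3 dst[0x04+2] := {0x70,0x49}
#4 dst[0x10+2] := {0x70,0x49}
query mem[0x16]=0x7a, mem[0x10]=0x70, mem[0x08]=0xce

MEM[0x16,0x10,0x08] = 7a 70 ce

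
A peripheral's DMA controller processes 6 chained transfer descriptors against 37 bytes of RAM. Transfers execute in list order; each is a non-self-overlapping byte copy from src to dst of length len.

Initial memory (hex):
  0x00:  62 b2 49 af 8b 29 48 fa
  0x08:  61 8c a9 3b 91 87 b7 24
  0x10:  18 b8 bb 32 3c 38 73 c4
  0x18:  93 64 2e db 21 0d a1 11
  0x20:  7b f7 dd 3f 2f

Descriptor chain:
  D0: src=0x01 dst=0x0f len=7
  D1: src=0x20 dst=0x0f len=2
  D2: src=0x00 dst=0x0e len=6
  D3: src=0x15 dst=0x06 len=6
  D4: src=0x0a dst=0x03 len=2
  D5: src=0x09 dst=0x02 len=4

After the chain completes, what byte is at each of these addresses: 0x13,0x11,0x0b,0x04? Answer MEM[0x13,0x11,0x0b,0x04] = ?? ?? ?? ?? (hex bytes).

MEM[0x13,0x11,0x0b,0x04] = 29 af 2e 2e

[0] 0x01->0x0f len=7 : b2 49 af 8b 29 48 fa
[1] 0x20->0x0f len=2 : 7b f7
[2] 0x00->0x0e len=6 : 62 b2 49 af 8b 29
[3] 0x15->0x06 len=6 : fa 73 c4 93 64 2e
[4] 0x0a->0x03 len=2 : 64 2e
[5] 0x09->0x02 len=4 : 93 64 2e 91
query mem[0x13]=0x29, mem[0x11]=0xaf, mem[0x0b]=0x2e, mem[0x04]=0x2e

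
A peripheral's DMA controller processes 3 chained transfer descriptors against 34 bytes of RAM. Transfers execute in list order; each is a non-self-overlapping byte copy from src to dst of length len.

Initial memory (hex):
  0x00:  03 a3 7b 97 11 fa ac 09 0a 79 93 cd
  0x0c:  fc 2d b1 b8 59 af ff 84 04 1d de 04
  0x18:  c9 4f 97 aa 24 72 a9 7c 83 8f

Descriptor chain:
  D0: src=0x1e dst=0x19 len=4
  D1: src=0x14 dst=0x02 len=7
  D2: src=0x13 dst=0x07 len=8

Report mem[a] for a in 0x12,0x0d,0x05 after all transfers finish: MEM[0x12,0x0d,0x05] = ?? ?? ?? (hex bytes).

#0 dst[0x19+4] := {0xa9,0x7c,0x83,0x8f}
#1 dst[0x02+7] := {0x04,0x1d,0xde,0x04,0xc9,0xa9,0x7c}
#2 dst[0x07+8] := {0x84,0x04,0x1d,0xde,0x04,0xc9,0xa9,0x7c}
query mem[0x12]=0xff, mem[0x0d]=0xa9, mem[0x05]=0x04

MEM[0x12,0x0d,0x05] = ff a9 04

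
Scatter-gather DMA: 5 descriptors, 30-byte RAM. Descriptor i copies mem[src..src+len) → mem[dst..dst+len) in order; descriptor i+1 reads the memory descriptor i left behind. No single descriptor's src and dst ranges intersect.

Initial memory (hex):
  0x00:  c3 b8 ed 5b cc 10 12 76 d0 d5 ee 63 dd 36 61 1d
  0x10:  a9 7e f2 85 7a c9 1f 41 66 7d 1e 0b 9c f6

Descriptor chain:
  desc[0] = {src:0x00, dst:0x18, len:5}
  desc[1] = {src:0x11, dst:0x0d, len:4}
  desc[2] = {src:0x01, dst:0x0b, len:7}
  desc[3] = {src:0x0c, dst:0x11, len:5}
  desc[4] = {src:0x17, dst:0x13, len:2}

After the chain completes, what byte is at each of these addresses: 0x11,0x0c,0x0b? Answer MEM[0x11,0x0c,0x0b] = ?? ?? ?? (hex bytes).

MEM[0x11,0x0c,0x0b] = ed ed b8

[0] 0x00->0x18 len=5 : c3 b8 ed 5b cc
[1] 0x11->0x0d len=4 : 7e f2 85 7a
[2] 0x01->0x0b len=7 : b8 ed 5b cc 10 12 76
[3] 0x0c->0x11 len=5 : ed 5b cc 10 12
[4] 0x17->0x13 len=2 : 41 c3
query mem[0x11]=0xed, mem[0x0c]=0xed, mem[0x0b]=0xb8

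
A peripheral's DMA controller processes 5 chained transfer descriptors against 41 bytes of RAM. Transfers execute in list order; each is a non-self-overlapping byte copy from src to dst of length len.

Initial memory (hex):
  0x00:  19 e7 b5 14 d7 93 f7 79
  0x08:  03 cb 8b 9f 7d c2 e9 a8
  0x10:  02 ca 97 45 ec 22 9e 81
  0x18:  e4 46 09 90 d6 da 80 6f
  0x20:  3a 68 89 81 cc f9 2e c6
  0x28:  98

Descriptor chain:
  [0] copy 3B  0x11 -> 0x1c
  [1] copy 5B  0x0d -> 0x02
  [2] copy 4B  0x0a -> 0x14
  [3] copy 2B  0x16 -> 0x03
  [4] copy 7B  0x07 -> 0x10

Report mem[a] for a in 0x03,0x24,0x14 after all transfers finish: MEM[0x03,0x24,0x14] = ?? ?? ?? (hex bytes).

[0] 0x11->0x1c len=3 : ca 97 45
[1] 0x0d->0x02 len=5 : c2 e9 a8 02 ca
[2] 0x0a->0x14 len=4 : 8b 9f 7d c2
[3] 0x16->0x03 len=2 : 7d c2
[4] 0x07->0x10 len=7 : 79 03 cb 8b 9f 7d c2
query mem[0x03]=0x7d, mem[0x24]=0xcc, mem[0x14]=0x9f

MEM[0x03,0x24,0x14] = 7d cc 9f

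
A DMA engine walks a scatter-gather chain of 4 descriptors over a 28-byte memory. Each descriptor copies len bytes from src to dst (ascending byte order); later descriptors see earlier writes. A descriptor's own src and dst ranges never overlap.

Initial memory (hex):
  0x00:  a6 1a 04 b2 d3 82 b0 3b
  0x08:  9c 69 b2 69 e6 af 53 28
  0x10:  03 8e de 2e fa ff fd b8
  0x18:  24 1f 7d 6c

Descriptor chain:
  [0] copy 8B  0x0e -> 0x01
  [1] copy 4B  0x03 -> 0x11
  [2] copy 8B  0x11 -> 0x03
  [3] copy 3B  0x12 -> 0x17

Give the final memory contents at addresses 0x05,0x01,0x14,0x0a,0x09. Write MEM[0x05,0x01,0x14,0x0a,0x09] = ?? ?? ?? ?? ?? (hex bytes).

#0 dst[0x01+8] := {0x53,0x28,0x03,0x8e,0xde,0x2e,0xfa,0xff}
#1 dst[0x11+4] := {0x03,0x8e,0xde,0x2e}
#2 dst[0x03+8] := {0x03,0x8e,0xde,0x2e,0xff,0xfd,0xb8,0x24}
#3 dst[0x17+3] := {0x8e,0xde,0x2e}
query mem[0x05]=0xde, mem[0x01]=0x53, mem[0x14]=0x2e, mem[0x0a]=0x24, mem[0x09]=0xb8

MEM[0x05,0x01,0x14,0x0a,0x09] = de 53 2e 24 b8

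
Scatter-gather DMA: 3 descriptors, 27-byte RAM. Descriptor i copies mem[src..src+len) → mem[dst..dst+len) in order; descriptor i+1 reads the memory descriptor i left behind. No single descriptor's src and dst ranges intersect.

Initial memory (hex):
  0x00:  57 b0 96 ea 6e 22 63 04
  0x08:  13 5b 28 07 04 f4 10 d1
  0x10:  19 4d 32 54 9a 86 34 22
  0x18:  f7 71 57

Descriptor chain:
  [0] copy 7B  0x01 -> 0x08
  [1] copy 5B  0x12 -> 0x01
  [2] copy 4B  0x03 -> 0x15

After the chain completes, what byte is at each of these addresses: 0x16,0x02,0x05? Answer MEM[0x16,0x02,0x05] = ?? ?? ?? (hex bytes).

MEM[0x16,0x02,0x05] = 86 54 34

  after D0: wrote 7B at 0x08 = b096ea6e226304
  after D1: wrote 5B at 0x01 = 32549a8634
  after D2: wrote 4B at 0x15 = 9a863463
query mem[0x16]=0x86, mem[0x02]=0x54, mem[0x05]=0x34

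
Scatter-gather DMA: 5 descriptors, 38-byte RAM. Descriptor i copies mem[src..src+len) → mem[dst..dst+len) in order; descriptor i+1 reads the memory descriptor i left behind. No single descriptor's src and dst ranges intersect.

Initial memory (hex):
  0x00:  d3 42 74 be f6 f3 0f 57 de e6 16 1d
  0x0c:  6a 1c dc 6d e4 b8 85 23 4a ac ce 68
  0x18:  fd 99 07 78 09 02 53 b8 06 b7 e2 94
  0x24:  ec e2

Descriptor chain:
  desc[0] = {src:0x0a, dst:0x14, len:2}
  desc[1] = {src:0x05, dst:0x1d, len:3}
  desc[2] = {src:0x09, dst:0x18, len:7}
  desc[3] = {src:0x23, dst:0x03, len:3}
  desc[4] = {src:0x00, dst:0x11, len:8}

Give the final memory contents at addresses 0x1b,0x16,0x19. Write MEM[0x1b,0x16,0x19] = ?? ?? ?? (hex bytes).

MEM[0x1b,0x16,0x19] = 6a e2 16

#0 dst[0x14+2] := {0x16,0x1d}
#1 dst[0x1d+3] := {0xf3,0x0f,0x57}
#2 dst[0x18+7] := {0xe6,0x16,0x1d,0x6a,0x1c,0xdc,0x6d}
#3 dst[0x03+3] := {0x94,0xec,0xe2}
#4 dst[0x11+8] := {0xd3,0x42,0x74,0x94,0xec,0xe2,0x0f,0x57}
query mem[0x1b]=0x6a, mem[0x16]=0xe2, mem[0x19]=0x16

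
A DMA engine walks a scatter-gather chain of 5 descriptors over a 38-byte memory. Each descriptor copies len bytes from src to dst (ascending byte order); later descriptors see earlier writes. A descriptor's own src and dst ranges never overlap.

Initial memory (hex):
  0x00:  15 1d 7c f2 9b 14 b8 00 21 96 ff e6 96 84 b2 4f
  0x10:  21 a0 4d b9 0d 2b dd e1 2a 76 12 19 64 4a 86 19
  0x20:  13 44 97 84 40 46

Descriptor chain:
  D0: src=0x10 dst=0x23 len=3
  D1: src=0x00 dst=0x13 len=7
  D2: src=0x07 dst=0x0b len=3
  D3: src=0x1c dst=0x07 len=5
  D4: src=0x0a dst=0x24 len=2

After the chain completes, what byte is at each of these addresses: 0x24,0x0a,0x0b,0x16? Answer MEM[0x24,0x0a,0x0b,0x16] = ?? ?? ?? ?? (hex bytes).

MEM[0x24,0x0a,0x0b,0x16] = 19 19 13 f2

[0] 0x10->0x23 len=3 : 21 a0 4d
[1] 0x00->0x13 len=7 : 15 1d 7c f2 9b 14 b8
[2] 0x07->0x0b len=3 : 00 21 96
[3] 0x1c->0x07 len=5 : 64 4a 86 19 13
[4] 0x0a->0x24 len=2 : 19 13
query mem[0x24]=0x19, mem[0x0a]=0x19, mem[0x0b]=0x13, mem[0x16]=0xf2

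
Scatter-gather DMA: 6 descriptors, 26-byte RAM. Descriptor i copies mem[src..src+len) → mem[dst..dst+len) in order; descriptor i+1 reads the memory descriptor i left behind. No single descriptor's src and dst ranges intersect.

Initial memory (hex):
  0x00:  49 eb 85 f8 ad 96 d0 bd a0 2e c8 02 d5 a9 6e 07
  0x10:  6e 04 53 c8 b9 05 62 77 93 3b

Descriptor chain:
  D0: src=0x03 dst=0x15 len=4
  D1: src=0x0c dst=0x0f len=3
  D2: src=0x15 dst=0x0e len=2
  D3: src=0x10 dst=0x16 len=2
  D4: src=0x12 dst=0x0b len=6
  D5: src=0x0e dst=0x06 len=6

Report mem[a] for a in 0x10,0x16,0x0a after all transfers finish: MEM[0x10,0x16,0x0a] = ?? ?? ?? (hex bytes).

MEM[0x10,0x16,0x0a] = 6e a9 53

D0: mem[0x15..0x18] <- [f8 ad 96 d0]
D1: mem[0x0f..0x11] <- [d5 a9 6e]
D2: mem[0x0e..0x0f] <- [f8 ad]
D3: mem[0x16..0x17] <- [a9 6e]
D4: mem[0x0b..0x10] <- [53 c8 b9 f8 a9 6e]
D5: mem[0x06..0x0b] <- [f8 a9 6e 6e 53 c8]
query mem[0x10]=0x6e, mem[0x16]=0xa9, mem[0x0a]=0x53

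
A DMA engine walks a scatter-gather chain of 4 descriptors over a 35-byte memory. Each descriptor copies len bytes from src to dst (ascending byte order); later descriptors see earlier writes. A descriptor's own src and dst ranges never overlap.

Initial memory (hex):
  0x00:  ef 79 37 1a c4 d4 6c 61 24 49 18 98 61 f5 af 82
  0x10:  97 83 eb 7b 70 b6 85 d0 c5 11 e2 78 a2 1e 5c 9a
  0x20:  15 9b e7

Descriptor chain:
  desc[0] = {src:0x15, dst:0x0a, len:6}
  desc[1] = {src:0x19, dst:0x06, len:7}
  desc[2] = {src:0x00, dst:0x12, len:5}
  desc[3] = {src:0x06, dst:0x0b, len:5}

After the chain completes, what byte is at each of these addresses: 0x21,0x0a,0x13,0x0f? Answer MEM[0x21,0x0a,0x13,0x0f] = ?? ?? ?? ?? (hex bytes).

MEM[0x21,0x0a,0x13,0x0f] = 9b 1e 79 1e

D0: mem[0x0a..0x0f] <- [b6 85 d0 c5 11 e2]
D1: mem[0x06..0x0c] <- [11 e2 78 a2 1e 5c 9a]
D2: mem[0x12..0x16] <- [ef 79 37 1a c4]
D3: mem[0x0b..0x0f] <- [11 e2 78 a2 1e]
query mem[0x21]=0x9b, mem[0x0a]=0x1e, mem[0x13]=0x79, mem[0x0f]=0x1e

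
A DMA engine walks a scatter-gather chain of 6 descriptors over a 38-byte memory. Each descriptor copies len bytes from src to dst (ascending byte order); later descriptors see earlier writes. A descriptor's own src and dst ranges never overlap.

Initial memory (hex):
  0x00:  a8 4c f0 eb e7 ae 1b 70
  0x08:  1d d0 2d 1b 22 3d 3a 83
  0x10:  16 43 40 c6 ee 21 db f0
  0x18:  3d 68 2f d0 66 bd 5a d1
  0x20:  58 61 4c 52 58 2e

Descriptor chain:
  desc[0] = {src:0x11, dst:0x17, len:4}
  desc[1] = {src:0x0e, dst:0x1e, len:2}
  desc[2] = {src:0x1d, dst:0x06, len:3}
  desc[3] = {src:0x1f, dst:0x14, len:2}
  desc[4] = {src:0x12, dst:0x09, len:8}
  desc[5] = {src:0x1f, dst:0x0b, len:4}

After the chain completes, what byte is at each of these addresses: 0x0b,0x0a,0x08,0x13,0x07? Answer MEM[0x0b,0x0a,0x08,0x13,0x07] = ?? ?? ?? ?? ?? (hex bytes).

MEM[0x0b,0x0a,0x08,0x13,0x07] = 83 c6 83 c6 3a

D0: mem[0x17..0x1a] <- [43 40 c6 ee]
D1: mem[0x1e..0x1f] <- [3a 83]
D2: mem[0x06..0x08] <- [bd 3a 83]
D3: mem[0x14..0x15] <- [83 58]
D4: mem[0x09..0x10] <- [40 c6 83 58 db 43 40 c6]
D5: mem[0x0b..0x0e] <- [83 58 61 4c]
query mem[0x0b]=0x83, mem[0x0a]=0xc6, mem[0x08]=0x83, mem[0x13]=0xc6, mem[0x07]=0x3a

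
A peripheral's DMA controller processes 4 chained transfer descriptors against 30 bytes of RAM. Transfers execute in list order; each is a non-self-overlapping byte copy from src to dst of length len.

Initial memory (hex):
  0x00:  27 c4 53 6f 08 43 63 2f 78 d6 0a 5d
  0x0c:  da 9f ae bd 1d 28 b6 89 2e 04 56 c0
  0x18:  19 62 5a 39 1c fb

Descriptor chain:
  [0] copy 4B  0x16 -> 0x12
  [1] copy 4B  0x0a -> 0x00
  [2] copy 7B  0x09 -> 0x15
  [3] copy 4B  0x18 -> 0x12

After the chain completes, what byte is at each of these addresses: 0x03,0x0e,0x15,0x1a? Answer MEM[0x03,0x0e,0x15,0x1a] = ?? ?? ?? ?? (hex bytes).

#0 dst[0x12+4] := {0x56,0xc0,0x19,0x62}
#1 dst[0x00+4] := {0x0a,0x5d,0xda,0x9f}
#2 dst[0x15+7] := {0xd6,0x0a,0x5d,0xda,0x9f,0xae,0xbd}
#3 dst[0x12+4] := {0xda,0x9f,0xae,0xbd}
query mem[0x03]=0x9f, mem[0x0e]=0xae, mem[0x15]=0xbd, mem[0x1a]=0xae

MEM[0x03,0x0e,0x15,0x1a] = 9f ae bd ae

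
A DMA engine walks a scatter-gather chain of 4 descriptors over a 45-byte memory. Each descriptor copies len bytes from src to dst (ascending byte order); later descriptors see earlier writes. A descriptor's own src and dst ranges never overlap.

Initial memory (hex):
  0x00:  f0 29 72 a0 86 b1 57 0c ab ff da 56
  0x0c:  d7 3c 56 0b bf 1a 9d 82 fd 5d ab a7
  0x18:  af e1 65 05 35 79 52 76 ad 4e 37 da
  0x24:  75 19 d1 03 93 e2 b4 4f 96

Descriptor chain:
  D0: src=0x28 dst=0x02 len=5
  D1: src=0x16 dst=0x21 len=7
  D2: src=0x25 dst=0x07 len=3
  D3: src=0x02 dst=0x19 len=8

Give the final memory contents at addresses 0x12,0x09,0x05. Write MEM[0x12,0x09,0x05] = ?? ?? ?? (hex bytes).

MEM[0x12,0x09,0x05] = 9d 35 4f

[0] 0x28->0x02 len=5 : 93 e2 b4 4f 96
[1] 0x16->0x21 len=7 : ab a7 af e1 65 05 35
[2] 0x25->0x07 len=3 : 65 05 35
[3] 0x02->0x19 len=8 : 93 e2 b4 4f 96 65 05 35
query mem[0x12]=0x9d, mem[0x09]=0x35, mem[0x05]=0x4f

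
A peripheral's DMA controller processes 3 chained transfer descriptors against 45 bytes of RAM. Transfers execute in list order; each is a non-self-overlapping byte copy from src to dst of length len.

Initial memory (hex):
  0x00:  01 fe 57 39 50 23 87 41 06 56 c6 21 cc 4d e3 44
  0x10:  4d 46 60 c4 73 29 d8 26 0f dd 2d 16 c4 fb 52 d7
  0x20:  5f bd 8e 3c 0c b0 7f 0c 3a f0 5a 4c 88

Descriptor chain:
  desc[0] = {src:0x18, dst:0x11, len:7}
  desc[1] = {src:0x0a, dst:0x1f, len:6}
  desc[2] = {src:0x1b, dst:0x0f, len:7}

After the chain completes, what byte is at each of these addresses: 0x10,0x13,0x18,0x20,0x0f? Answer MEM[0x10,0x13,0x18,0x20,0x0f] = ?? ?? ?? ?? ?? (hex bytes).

MEM[0x10,0x13,0x18,0x20,0x0f] = c4 c6 0f 21 16

#0 dst[0x11+7] := {0x0f,0xdd,0x2d,0x16,0xc4,0xfb,0x52}
#1 dst[0x1f+6] := {0xc6,0x21,0xcc,0x4d,0xe3,0x44}
#2 dst[0x0f+7] := {0x16,0xc4,0xfb,0x52,0xc6,0x21,0xcc}
query mem[0x10]=0xc4, mem[0x13]=0xc6, mem[0x18]=0x0f, mem[0x20]=0x21, mem[0x0f]=0x16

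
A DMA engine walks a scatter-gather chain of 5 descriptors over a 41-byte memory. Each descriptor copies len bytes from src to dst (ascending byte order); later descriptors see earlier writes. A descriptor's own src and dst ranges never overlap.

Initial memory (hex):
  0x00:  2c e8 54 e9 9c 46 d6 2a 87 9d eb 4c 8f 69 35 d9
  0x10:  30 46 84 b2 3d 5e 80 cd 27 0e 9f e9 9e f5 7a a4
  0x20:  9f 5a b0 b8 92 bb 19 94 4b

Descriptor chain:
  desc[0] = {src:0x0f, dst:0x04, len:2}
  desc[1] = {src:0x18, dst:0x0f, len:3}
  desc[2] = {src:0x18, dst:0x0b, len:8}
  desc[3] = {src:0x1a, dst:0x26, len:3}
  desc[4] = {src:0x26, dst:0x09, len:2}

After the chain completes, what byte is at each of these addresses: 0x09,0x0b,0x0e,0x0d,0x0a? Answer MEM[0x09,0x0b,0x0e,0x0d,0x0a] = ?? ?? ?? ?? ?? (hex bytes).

MEM[0x09,0x0b,0x0e,0x0d,0x0a] = 9f 27 e9 9f e9

  after D0: wrote 2B at 0x04 = d930
  after D1: wrote 3B at 0x0f = 270e9f
  after D2: wrote 8B at 0x0b = 270e9fe99ef57aa4
  after D3: wrote 3B at 0x26 = 9fe99e
  after D4: wrote 2B at 0x09 = 9fe9
query mem[0x09]=0x9f, mem[0x0b]=0x27, mem[0x0e]=0xe9, mem[0x0d]=0x9f, mem[0x0a]=0xe9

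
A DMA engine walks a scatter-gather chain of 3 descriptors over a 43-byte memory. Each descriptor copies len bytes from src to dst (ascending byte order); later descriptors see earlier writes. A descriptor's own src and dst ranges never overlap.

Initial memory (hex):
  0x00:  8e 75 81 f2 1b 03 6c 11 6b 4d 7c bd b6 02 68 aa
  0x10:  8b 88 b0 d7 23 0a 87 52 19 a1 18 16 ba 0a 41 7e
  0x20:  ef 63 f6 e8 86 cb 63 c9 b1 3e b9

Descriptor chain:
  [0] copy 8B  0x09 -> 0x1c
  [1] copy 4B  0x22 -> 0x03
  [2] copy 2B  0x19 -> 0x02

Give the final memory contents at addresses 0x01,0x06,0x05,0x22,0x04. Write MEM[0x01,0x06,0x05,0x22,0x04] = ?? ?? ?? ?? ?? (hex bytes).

MEM[0x01,0x06,0x05,0x22,0x04] = 75 cb 86 aa 8b

[0] 0x09->0x1c len=8 : 4d 7c bd b6 02 68 aa 8b
[1] 0x22->0x03 len=4 : aa 8b 86 cb
[2] 0x19->0x02 len=2 : a1 18
query mem[0x01]=0x75, mem[0x06]=0xcb, mem[0x05]=0x86, mem[0x22]=0xaa, mem[0x04]=0x8b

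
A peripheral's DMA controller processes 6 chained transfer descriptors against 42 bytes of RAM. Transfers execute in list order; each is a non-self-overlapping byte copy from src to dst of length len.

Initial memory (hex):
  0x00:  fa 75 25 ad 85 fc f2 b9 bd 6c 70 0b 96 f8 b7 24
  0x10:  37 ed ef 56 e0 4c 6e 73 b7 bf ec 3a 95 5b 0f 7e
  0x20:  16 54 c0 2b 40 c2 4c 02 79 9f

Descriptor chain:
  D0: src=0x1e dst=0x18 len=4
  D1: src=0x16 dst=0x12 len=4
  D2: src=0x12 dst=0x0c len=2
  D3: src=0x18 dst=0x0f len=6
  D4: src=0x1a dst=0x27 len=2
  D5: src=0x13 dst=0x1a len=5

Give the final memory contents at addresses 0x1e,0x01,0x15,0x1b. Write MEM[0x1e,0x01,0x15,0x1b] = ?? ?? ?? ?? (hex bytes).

[0] 0x1e->0x18 len=4 : 0f 7e 16 54
[1] 0x16->0x12 len=4 : 6e 73 0f 7e
[2] 0x12->0x0c len=2 : 6e 73
[3] 0x18->0x0f len=6 : 0f 7e 16 54 95 5b
[4] 0x1a->0x27 len=2 : 16 54
[5] 0x13->0x1a len=5 : 95 5b 7e 6e 73
query mem[0x1e]=0x73, mem[0x01]=0x75, mem[0x15]=0x7e, mem[0x1b]=0x5b

MEM[0x1e,0x01,0x15,0x1b] = 73 75 7e 5b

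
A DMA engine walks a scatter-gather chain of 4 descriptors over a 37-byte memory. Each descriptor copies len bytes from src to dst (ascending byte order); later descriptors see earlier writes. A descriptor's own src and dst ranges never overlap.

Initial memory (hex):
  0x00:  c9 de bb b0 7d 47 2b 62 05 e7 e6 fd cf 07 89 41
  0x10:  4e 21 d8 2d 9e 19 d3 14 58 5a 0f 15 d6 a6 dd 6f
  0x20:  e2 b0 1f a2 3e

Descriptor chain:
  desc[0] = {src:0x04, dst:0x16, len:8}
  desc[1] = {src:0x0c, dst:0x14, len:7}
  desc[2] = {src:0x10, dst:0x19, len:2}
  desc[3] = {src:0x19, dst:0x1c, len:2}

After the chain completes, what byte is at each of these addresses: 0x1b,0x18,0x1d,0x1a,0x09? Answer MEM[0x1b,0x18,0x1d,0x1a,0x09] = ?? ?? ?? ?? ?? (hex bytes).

D0: mem[0x16..0x1d] <- [7d 47 2b 62 05 e7 e6 fd]
D1: mem[0x14..0x1a] <- [cf 07 89 41 4e 21 d8]
D2: mem[0x19..0x1a] <- [4e 21]
D3: mem[0x1c..0x1d] <- [4e 21]
query mem[0x1b]=0xe7, mem[0x18]=0x4e, mem[0x1d]=0x21, mem[0x1a]=0x21, mem[0x09]=0xe7

MEM[0x1b,0x18,0x1d,0x1a,0x09] = e7 4e 21 21 e7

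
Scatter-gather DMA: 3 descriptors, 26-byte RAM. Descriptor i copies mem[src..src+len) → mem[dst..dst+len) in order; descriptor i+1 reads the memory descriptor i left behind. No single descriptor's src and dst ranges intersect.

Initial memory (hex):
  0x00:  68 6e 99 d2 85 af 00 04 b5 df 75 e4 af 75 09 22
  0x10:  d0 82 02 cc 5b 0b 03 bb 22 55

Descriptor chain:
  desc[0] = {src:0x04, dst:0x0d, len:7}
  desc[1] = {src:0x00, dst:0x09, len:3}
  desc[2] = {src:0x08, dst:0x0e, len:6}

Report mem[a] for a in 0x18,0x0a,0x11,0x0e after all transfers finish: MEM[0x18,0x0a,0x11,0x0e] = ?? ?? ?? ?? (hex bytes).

[0] 0x04->0x0d len=7 : 85 af 00 04 b5 df 75
[1] 0x00->0x09 len=3 : 68 6e 99
[2] 0x08->0x0e len=6 : b5 68 6e 99 af 85
query mem[0x18]=0x22, mem[0x0a]=0x6e, mem[0x11]=0x99, mem[0x0e]=0xb5

MEM[0x18,0x0a,0x11,0x0e] = 22 6e 99 b5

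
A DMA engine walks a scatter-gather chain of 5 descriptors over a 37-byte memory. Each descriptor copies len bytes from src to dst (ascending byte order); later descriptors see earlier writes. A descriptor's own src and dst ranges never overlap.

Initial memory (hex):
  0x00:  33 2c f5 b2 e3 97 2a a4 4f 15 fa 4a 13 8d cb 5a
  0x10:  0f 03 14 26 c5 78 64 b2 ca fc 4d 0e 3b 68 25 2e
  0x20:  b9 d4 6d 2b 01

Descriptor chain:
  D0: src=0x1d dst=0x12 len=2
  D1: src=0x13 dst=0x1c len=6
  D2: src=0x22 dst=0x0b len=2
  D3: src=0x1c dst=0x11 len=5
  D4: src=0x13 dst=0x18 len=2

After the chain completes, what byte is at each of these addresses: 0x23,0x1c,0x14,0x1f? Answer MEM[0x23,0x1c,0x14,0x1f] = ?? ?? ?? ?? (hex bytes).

#0 dst[0x12+2] := {0x68,0x25}
#1 dst[0x1c+6] := {0x25,0xc5,0x78,0x64,0xb2,0xca}
#2 dst[0x0b+2] := {0x6d,0x2b}
#3 dst[0x11+5] := {0x25,0xc5,0x78,0x64,0xb2}
#4 dst[0x18+2] := {0x78,0x64}
query mem[0x23]=0x2b, mem[0x1c]=0x25, mem[0x14]=0x64, mem[0x1f]=0x64

MEM[0x23,0x1c,0x14,0x1f] = 2b 25 64 64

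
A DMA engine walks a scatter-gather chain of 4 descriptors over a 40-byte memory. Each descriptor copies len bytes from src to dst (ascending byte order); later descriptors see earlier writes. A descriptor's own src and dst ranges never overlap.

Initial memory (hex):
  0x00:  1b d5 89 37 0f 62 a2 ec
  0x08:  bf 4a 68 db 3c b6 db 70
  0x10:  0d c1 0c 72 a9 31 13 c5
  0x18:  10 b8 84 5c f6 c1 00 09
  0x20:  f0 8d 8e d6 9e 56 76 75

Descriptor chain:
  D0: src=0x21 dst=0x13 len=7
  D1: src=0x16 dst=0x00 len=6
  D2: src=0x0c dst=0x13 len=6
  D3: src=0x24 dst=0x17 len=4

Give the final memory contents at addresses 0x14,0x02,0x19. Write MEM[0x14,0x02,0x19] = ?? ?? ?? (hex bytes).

MEM[0x14,0x02,0x19] = b6 76 76

[0] 0x21->0x13 len=7 : 8d 8e d6 9e 56 76 75
[1] 0x16->0x00 len=6 : 9e 56 76 75 84 5c
[2] 0x0c->0x13 len=6 : 3c b6 db 70 0d c1
[3] 0x24->0x17 len=4 : 9e 56 76 75
query mem[0x14]=0xb6, mem[0x02]=0x76, mem[0x19]=0x76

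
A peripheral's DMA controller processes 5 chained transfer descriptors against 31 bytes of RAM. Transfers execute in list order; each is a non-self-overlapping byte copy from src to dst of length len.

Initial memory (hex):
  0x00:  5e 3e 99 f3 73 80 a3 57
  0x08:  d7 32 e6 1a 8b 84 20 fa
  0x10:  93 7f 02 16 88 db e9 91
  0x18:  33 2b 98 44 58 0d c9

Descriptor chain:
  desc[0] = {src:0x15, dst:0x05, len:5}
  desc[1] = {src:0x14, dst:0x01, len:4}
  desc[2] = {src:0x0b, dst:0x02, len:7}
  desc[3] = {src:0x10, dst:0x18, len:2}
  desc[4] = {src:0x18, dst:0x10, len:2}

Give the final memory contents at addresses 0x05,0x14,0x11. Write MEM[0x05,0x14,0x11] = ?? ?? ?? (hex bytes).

MEM[0x05,0x14,0x11] = 20 88 7f

[0] 0x15->0x05 len=5 : db e9 91 33 2b
[1] 0x14->0x01 len=4 : 88 db e9 91
[2] 0x0b->0x02 len=7 : 1a 8b 84 20 fa 93 7f
[3] 0x10->0x18 len=2 : 93 7f
[4] 0x18->0x10 len=2 : 93 7f
query mem[0x05]=0x20, mem[0x14]=0x88, mem[0x11]=0x7f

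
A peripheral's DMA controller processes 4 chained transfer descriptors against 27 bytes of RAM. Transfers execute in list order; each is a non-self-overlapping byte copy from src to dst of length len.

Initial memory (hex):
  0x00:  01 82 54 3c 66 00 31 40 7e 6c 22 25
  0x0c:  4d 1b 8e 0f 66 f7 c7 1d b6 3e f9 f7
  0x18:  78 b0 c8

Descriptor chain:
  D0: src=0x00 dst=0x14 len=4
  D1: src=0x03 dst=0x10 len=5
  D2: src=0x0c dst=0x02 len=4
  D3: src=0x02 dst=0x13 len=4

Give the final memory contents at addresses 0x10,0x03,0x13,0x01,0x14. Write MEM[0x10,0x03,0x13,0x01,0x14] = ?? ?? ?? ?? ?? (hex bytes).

MEM[0x10,0x03,0x13,0x01,0x14] = 3c 1b 4d 82 1b

#0 dst[0x14+4] := {0x01,0x82,0x54,0x3c}
#1 dst[0x10+5] := {0x3c,0x66,0x00,0x31,0x40}
#2 dst[0x02+4] := {0x4d,0x1b,0x8e,0x0f}
#3 dst[0x13+4] := {0x4d,0x1b,0x8e,0x0f}
query mem[0x10]=0x3c, mem[0x03]=0x1b, mem[0x13]=0x4d, mem[0x01]=0x82, mem[0x14]=0x1b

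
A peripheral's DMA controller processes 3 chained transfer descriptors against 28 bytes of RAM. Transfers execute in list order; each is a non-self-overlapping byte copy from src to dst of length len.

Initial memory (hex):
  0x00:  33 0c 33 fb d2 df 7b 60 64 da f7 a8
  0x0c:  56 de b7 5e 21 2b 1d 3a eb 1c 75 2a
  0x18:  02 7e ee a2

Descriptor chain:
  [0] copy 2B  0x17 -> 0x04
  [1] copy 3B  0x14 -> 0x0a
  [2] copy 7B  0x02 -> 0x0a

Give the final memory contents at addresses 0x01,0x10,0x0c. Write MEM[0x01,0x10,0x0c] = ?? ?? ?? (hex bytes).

D0: mem[0x04..0x05] <- [2a 02]
D1: mem[0x0a..0x0c] <- [eb 1c 75]
D2: mem[0x0a..0x10] <- [33 fb 2a 02 7b 60 64]
query mem[0x01]=0x0c, mem[0x10]=0x64, mem[0x0c]=0x2a

MEM[0x01,0x10,0x0c] = 0c 64 2a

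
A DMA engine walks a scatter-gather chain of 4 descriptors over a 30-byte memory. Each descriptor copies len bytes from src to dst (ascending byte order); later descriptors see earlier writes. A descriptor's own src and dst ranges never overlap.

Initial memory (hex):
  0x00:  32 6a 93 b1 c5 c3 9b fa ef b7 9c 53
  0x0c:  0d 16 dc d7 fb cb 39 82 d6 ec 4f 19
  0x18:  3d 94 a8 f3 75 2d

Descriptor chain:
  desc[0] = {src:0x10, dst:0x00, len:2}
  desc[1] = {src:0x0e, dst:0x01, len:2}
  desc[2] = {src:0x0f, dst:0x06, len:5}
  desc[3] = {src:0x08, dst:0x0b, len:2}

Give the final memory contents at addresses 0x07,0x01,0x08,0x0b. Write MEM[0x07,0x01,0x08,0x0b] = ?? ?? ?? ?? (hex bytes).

MEM[0x07,0x01,0x08,0x0b] = fb dc cb cb

[0] 0x10->0x00 len=2 : fb cb
[1] 0x0e->0x01 len=2 : dc d7
[2] 0x0f->0x06 len=5 : d7 fb cb 39 82
[3] 0x08->0x0b len=2 : cb 39
query mem[0x07]=0xfb, mem[0x01]=0xdc, mem[0x08]=0xcb, mem[0x0b]=0xcb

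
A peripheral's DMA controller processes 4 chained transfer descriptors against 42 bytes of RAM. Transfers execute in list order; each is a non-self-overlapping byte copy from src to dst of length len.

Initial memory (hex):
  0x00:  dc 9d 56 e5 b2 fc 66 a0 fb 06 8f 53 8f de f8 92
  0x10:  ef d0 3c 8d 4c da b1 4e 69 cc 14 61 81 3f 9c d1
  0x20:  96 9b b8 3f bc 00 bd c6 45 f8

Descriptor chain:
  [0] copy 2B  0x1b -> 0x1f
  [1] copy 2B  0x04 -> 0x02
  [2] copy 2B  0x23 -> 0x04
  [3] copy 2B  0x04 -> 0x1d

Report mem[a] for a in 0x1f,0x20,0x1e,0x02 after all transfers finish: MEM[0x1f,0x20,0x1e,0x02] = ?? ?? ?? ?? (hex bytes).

[0] 0x1b->0x1f len=2 : 61 81
[1] 0x04->0x02 len=2 : b2 fc
[2] 0x23->0x04 len=2 : 3f bc
[3] 0x04->0x1d len=2 : 3f bc
query mem[0x1f]=0x61, mem[0x20]=0x81, mem[0x1e]=0xbc, mem[0x02]=0xb2

MEM[0x1f,0x20,0x1e,0x02] = 61 81 bc b2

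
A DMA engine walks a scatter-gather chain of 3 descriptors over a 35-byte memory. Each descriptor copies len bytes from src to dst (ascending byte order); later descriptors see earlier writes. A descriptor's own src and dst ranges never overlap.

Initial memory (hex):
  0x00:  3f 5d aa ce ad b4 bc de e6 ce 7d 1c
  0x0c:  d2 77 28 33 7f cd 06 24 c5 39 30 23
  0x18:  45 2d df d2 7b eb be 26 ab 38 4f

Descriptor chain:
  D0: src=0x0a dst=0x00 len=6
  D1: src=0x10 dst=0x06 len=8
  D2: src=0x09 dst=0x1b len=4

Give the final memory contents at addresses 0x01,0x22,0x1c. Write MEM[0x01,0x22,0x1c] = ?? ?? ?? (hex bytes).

MEM[0x01,0x22,0x1c] = 1c 4f c5

#0 dst[0x00+6] := {0x7d,0x1c,0xd2,0x77,0x28,0x33}
#1 dst[0x06+8] := {0x7f,0xcd,0x06,0x24,0xc5,0x39,0x30,0x23}
#2 dst[0x1b+4] := {0x24,0xc5,0x39,0x30}
query mem[0x01]=0x1c, mem[0x22]=0x4f, mem[0x1c]=0xc5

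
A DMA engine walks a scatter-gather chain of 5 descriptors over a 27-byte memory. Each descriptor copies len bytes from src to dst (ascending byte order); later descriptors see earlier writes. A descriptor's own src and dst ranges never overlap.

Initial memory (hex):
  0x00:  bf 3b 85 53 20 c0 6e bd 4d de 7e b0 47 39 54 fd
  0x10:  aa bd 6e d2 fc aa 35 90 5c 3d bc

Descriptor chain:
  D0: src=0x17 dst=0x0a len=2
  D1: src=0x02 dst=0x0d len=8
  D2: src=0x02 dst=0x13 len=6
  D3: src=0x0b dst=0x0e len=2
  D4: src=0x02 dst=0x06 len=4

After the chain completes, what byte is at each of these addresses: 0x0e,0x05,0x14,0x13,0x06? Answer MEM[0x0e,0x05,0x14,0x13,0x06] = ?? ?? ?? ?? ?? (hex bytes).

  after D0: wrote 2B at 0x0a = 905c
  after D1: wrote 8B at 0x0d = 855320c06ebd4dde
  after D2: wrote 6B at 0x13 = 855320c06ebd
  after D3: wrote 2B at 0x0e = 5c47
  after D4: wrote 4B at 0x06 = 855320c0
query mem[0x0e]=0x5c, mem[0x05]=0xc0, mem[0x14]=0x53, mem[0x13]=0x85, mem[0x06]=0x85

MEM[0x0e,0x05,0x14,0x13,0x06] = 5c c0 53 85 85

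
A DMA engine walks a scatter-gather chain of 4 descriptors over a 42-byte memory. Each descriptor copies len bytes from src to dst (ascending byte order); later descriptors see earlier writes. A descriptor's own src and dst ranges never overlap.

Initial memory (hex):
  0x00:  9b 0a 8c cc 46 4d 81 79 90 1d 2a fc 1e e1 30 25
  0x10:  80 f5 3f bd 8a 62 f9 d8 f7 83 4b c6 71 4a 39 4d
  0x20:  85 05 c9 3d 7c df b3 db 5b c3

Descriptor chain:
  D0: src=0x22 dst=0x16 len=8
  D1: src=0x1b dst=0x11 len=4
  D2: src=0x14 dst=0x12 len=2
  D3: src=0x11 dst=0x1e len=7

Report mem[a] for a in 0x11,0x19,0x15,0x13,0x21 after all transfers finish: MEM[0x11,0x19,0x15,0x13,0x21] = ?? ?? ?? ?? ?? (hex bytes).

D0: mem[0x16..0x1d] <- [c9 3d 7c df b3 db 5b c3]
D1: mem[0x11..0x14] <- [db 5b c3 39]
D2: mem[0x12..0x13] <- [39 62]
D3: mem[0x1e..0x24] <- [db 39 62 39 62 c9 3d]
query mem[0x11]=0xdb, mem[0x19]=0xdf, mem[0x15]=0x62, mem[0x13]=0x62, mem[0x21]=0x39

MEM[0x11,0x19,0x15,0x13,0x21] = db df 62 62 39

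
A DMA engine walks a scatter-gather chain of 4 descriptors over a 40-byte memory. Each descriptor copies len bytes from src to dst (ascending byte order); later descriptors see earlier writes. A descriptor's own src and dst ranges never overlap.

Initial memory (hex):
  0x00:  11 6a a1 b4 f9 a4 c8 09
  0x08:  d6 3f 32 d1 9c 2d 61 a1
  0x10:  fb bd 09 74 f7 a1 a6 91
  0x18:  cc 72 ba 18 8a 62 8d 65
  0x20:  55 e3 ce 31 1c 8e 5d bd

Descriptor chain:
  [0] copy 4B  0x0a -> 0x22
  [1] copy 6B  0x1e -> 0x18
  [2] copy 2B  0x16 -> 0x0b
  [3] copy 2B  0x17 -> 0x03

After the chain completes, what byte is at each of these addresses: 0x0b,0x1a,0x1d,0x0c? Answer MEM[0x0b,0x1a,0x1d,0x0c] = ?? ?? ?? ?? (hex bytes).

MEM[0x0b,0x1a,0x1d,0x0c] = a6 55 d1 91

#0 dst[0x22+4] := {0x32,0xd1,0x9c,0x2d}
#1 dst[0x18+6] := {0x8d,0x65,0x55,0xe3,0x32,0xd1}
#2 dst[0x0b+2] := {0xa6,0x91}
#3 dst[0x03+2] := {0x91,0x8d}
query mem[0x0b]=0xa6, mem[0x1a]=0x55, mem[0x1d]=0xd1, mem[0x0c]=0x91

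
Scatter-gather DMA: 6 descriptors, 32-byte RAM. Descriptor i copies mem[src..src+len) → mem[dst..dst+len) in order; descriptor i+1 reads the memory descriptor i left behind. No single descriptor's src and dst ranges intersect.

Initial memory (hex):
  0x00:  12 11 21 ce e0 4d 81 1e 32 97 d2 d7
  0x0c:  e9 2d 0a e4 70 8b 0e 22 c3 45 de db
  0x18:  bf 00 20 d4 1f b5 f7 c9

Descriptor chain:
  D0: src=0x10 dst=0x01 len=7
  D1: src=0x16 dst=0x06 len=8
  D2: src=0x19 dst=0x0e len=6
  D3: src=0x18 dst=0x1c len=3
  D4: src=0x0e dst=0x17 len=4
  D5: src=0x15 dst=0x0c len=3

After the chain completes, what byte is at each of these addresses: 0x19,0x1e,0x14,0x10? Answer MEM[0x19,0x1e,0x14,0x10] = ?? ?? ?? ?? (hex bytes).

MEM[0x19,0x1e,0x14,0x10] = d4 20 c3 d4

#0 dst[0x01+7] := {0x70,0x8b,0x0e,0x22,0xc3,0x45,0xde}
#1 dst[0x06+8] := {0xde,0xdb,0xbf,0x00,0x20,0xd4,0x1f,0xb5}
#2 dst[0x0e+6] := {0x00,0x20,0xd4,0x1f,0xb5,0xf7}
#3 dst[0x1c+3] := {0xbf,0x00,0x20}
#4 dst[0x17+4] := {0x00,0x20,0xd4,0x1f}
#5 dst[0x0c+3] := {0x45,0xde,0x00}
query mem[0x19]=0xd4, mem[0x1e]=0x20, mem[0x14]=0xc3, mem[0x10]=0xd4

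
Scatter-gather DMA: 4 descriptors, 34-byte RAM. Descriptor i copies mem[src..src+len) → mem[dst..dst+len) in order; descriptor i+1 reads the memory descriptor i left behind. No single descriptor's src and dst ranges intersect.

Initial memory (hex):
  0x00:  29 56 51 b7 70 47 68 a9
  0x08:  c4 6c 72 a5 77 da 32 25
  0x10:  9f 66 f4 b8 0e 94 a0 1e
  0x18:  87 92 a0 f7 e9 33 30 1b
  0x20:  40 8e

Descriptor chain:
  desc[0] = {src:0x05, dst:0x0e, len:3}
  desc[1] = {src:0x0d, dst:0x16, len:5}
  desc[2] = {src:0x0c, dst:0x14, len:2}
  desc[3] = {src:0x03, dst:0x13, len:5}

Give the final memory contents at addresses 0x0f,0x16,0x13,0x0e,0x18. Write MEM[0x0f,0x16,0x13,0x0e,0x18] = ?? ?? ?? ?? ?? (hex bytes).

  after D0: wrote 3B at 0x0e = 4768a9
  after D1: wrote 5B at 0x16 = da4768a966
  after D2: wrote 2B at 0x14 = 77da
  after D3: wrote 5B at 0x13 = b7704768a9
query mem[0x0f]=0x68, mem[0x16]=0x68, mem[0x13]=0xb7, mem[0x0e]=0x47, mem[0x18]=0x68

MEM[0x0f,0x16,0x13,0x0e,0x18] = 68 68 b7 47 68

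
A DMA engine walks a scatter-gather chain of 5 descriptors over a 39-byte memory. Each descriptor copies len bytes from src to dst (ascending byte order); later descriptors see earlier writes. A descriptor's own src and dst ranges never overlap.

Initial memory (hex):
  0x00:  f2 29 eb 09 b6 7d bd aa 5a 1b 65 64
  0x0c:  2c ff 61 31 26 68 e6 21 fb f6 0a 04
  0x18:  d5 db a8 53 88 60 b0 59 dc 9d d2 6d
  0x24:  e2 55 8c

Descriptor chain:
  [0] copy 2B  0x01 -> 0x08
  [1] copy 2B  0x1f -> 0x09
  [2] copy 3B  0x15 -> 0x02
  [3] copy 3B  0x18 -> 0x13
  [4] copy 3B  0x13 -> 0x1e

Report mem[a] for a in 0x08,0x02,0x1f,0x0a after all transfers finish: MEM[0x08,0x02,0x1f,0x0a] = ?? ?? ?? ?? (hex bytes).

  after D0: wrote 2B at 0x08 = 29eb
  after D1: wrote 2B at 0x09 = 59dc
  after D2: wrote 3B at 0x02 = f60a04
  after D3: wrote 3B at 0x13 = d5dba8
  after D4: wrote 3B at 0x1e = d5dba8
query mem[0x08]=0x29, mem[0x02]=0xf6, mem[0x1f]=0xdb, mem[0x0a]=0xdc

MEM[0x08,0x02,0x1f,0x0a] = 29 f6 db dc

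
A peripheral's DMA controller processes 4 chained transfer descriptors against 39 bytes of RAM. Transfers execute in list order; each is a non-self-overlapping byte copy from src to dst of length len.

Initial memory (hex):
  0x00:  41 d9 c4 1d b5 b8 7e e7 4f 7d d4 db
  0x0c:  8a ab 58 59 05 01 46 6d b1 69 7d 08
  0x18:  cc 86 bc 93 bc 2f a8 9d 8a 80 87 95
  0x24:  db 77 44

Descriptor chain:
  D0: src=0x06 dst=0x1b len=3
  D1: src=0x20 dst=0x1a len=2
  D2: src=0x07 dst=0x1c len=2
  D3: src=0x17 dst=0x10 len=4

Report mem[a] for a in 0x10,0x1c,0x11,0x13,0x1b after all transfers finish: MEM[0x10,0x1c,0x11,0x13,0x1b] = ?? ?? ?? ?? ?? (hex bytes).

D0: mem[0x1b..0x1d] <- [7e e7 4f]
D1: mem[0x1a..0x1b] <- [8a 80]
D2: mem[0x1c..0x1d] <- [e7 4f]
D3: mem[0x10..0x13] <- [08 cc 86 8a]
query mem[0x10]=0x08, mem[0x1c]=0xe7, mem[0x11]=0xcc, mem[0x13]=0x8a, mem[0x1b]=0x80

MEM[0x10,0x1c,0x11,0x13,0x1b] = 08 e7 cc 8a 80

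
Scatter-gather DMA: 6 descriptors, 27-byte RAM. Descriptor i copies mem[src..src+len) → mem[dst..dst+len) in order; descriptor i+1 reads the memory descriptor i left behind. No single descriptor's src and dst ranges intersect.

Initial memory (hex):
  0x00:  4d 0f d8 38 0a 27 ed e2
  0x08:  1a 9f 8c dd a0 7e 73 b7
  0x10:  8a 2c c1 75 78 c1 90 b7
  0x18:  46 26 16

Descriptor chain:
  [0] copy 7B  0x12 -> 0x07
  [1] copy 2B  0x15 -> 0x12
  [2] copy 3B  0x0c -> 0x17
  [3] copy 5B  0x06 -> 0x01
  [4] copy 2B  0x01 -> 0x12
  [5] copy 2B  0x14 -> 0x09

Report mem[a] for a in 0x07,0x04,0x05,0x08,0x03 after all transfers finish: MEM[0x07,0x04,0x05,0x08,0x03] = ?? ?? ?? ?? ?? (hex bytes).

[0] 0x12->0x07 len=7 : c1 75 78 c1 90 b7 46
[1] 0x15->0x12 len=2 : c1 90
[2] 0x0c->0x17 len=3 : b7 46 73
[3] 0x06->0x01 len=5 : ed c1 75 78 c1
[4] 0x01->0x12 len=2 : ed c1
[5] 0x14->0x09 len=2 : 78 c1
query mem[0x07]=0xc1, mem[0x04]=0x78, mem[0x05]=0xc1, mem[0x08]=0x75, mem[0x03]=0x75

MEM[0x07,0x04,0x05,0x08,0x03] = c1 78 c1 75 75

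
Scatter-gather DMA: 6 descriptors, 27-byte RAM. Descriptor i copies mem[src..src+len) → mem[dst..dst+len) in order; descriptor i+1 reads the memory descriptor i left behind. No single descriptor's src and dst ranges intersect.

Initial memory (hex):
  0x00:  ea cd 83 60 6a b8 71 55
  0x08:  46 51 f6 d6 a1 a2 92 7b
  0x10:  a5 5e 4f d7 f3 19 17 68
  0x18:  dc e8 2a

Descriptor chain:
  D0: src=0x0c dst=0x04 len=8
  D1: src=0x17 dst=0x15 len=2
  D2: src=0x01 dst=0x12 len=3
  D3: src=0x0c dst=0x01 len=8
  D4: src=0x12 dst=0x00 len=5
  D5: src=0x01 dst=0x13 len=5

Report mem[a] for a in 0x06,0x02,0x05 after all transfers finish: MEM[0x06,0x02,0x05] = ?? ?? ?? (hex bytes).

MEM[0x06,0x02,0x05] = 5e 60 a5

#0 dst[0x04+8] := {0xa1,0xa2,0x92,0x7b,0xa5,0x5e,0x4f,0xd7}
#1 dst[0x15+2] := {0x68,0xdc}
#2 dst[0x12+3] := {0xcd,0x83,0x60}
#3 dst[0x01+8] := {0xa1,0xa2,0x92,0x7b,0xa5,0x5e,0xcd,0x83}
#4 dst[0x00+5] := {0xcd,0x83,0x60,0x68,0xdc}
#5 dst[0x13+5] := {0x83,0x60,0x68,0xdc,0xa5}
query mem[0x06]=0x5e, mem[0x02]=0x60, mem[0x05]=0xa5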